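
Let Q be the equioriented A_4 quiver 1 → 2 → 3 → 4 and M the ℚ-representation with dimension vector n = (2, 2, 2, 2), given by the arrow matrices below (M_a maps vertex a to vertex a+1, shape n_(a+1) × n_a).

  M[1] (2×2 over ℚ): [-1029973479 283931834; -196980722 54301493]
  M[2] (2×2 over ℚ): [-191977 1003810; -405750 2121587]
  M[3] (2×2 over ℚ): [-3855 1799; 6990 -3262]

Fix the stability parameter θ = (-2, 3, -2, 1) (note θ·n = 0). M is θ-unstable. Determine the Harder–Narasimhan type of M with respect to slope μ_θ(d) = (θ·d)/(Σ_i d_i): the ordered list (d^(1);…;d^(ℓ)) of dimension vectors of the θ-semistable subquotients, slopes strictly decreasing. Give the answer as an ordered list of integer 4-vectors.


Interval decomposition of M: I[1,3], I[1,4], I[4,4].
HN type (ℓ=3): μ^(1)=1; μ^(2)=1/2; μ^(3)=-2

((0, 0, 0, 2); (0, 2, 2, 0); (2, 0, 0, 0))


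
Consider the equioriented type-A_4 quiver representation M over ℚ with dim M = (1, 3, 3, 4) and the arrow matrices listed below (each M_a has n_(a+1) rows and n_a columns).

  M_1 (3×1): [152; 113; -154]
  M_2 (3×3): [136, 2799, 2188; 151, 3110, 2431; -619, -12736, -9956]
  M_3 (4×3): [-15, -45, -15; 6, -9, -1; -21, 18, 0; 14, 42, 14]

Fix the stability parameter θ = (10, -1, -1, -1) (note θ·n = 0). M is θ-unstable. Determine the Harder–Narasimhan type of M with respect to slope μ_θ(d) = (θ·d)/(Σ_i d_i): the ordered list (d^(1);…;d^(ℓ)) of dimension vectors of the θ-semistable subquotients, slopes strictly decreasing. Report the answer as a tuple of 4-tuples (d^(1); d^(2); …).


Via rank(M_{q-1}∘⋯∘M_p): M ≅ I[1,4], I[2,3], I[2,4], I[4,4]^2.
μ_θ-semistable layers: μ^(1)=7/4; μ^(2)=-1

((1, 1, 1, 1); (0, 2, 2, 3))


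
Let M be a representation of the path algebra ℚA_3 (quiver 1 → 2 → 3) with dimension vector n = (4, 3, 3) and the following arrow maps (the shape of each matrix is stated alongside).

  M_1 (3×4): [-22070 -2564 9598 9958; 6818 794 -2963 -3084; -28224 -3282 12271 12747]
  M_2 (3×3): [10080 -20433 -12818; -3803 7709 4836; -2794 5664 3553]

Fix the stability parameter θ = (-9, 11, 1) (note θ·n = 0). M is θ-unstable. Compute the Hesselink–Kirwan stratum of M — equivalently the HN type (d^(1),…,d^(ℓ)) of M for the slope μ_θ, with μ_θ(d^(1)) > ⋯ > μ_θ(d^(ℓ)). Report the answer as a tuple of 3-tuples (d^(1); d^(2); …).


Via rank(M_{q-1}∘⋯∘M_p): M ≅ I[1,1], I[1,3]^3.
μ_θ-semistable layers: μ^(1)=6; μ^(2)=-9

((0, 3, 3); (4, 0, 0))


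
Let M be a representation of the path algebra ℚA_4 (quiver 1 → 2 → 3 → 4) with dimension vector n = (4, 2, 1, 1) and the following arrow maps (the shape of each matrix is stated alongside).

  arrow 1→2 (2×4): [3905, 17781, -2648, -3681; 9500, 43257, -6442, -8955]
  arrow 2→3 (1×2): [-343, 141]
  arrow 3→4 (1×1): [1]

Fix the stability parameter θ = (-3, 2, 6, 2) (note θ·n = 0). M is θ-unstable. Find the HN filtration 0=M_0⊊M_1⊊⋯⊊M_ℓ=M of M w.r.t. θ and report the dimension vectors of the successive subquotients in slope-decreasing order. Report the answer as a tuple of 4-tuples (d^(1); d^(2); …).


Via rank(M_{q-1}∘⋯∘M_p): M ≅ I[1,1]^2, I[1,2], I[1,4].
μ_θ-semistable layers: μ^(1)=4; μ^(2)=2; μ^(3)=-3

((0, 0, 1, 1); (0, 2, 0, 0); (4, 0, 0, 0))


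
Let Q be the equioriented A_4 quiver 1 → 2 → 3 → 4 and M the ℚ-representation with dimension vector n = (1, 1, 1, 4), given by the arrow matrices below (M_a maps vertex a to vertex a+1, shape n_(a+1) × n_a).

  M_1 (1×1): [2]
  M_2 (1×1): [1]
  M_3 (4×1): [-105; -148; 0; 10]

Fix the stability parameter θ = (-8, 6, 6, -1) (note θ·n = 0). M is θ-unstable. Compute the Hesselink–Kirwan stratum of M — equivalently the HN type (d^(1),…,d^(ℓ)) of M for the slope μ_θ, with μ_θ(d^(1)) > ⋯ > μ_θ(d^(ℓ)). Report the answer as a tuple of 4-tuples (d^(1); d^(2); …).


Interval decomposition of M: I[1,4], I[4,4]^3.
HN type (ℓ=3): μ^(1)=11/3; μ^(2)=-1; μ^(3)=-8

((0, 1, 1, 1); (0, 0, 0, 3); (1, 0, 0, 0))


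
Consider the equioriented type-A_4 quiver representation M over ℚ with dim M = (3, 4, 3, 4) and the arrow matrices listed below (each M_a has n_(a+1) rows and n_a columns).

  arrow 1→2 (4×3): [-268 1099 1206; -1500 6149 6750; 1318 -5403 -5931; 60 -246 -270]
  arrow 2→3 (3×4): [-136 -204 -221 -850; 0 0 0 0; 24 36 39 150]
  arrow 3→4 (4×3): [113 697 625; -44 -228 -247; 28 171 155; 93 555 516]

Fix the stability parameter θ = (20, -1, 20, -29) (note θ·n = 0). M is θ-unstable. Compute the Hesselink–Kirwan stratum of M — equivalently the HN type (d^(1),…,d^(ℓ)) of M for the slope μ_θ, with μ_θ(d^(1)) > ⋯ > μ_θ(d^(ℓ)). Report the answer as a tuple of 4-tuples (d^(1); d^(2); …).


Via rank(M_{q-1}∘⋯∘M_p): M ≅ I[1,1], I[1,2], I[1,4], I[2,2]^2, I[3,4]^2, I[4,4].
μ_θ-semistable layers: μ^(1)=20; μ^(2)=19/2; μ^(3)=5/2; μ^(4)=-1; μ^(5)=-9/2; μ^(6)=-29

((1, 0, 0, 0); (1, 1, 0, 0); (1, 1, 1, 1); (0, 2, 0, 0); (0, 0, 2, 2); (0, 0, 0, 1))


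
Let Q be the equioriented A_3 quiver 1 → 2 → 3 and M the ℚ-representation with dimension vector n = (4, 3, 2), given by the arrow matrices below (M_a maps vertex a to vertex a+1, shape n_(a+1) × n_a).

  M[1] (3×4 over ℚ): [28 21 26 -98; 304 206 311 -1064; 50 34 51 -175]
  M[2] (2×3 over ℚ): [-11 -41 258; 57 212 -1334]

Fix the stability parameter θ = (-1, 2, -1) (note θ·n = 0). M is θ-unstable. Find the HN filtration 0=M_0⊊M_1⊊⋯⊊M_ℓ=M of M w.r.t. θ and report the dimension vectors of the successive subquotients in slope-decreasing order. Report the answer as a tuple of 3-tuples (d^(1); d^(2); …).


Barcode: M ≅ I[1,1], I[1,2], I[1,3]^2. HN layers by μ_θ (3 steps, strictly decreasing):
  μ^(1)=2; μ^(2)=1/2; μ^(3)=-1

((0, 1, 0); (0, 2, 2); (4, 0, 0))


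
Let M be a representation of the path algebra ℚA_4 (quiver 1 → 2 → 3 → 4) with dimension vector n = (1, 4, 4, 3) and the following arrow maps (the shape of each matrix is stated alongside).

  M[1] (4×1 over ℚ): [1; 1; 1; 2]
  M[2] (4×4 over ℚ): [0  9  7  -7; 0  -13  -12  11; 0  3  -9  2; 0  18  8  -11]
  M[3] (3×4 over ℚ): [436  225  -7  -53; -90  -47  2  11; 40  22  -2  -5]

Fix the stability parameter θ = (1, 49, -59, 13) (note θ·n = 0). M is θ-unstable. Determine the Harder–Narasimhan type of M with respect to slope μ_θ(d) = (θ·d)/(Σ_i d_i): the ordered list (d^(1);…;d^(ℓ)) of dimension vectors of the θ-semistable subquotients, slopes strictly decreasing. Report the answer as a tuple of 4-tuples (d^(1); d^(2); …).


Via rank(M_{q-1}∘⋯∘M_p): M ≅ I[1,4], I[2,2], I[2,4]^2, I[3,3].
μ_θ-semistable layers: μ^(1)=49; μ^(2)=13; μ^(3)=-3; μ^(4)=-5; μ^(5)=-59

((0, 1, 0, 0); (0, 0, 0, 3); (1, 1, 1, 0); (0, 2, 2, 0); (0, 0, 1, 0))


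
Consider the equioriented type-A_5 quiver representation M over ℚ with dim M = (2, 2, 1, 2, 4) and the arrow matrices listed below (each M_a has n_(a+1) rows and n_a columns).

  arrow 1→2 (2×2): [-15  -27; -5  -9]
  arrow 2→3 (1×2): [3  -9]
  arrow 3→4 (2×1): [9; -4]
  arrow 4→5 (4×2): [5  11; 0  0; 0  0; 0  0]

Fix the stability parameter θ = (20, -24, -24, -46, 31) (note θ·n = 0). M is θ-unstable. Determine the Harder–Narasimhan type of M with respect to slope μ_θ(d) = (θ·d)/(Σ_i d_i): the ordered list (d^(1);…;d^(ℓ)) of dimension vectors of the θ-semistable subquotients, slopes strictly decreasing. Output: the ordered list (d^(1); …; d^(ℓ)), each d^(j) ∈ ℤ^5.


Interval decomposition of M: I[1,1], I[1,2], I[2,5], I[4,4], I[5,5]^3.
HN type (ℓ=5): μ^(1)=31; μ^(2)=20; μ^(3)=-2; μ^(4)=-94/3; μ^(5)=-46

((0, 0, 0, 0, 4); (1, 0, 0, 0, 0); (1, 1, 0, 0, 0); (0, 1, 1, 1, 0); (0, 0, 0, 1, 0))


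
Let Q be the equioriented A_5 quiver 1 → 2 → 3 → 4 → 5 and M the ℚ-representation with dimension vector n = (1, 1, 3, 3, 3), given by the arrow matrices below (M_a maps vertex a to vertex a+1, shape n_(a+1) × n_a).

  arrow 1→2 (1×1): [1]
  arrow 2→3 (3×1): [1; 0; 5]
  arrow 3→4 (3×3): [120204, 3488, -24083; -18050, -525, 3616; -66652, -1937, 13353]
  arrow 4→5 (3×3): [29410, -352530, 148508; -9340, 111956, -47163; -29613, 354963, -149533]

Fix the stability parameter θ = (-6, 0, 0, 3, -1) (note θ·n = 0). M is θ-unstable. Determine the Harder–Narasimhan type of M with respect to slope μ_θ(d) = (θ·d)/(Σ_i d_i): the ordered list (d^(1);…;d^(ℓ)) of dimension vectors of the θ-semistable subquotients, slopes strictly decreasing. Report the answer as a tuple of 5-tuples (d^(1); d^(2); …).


Barcode: M ≅ I[1,5], I[3,5]^2. HN layers by μ_θ (3 steps, strictly decreasing):
  μ^(1)=1; μ^(2)=0; μ^(3)=-6

((0, 0, 0, 3, 3); (0, 1, 3, 0, 0); (1, 0, 0, 0, 0))


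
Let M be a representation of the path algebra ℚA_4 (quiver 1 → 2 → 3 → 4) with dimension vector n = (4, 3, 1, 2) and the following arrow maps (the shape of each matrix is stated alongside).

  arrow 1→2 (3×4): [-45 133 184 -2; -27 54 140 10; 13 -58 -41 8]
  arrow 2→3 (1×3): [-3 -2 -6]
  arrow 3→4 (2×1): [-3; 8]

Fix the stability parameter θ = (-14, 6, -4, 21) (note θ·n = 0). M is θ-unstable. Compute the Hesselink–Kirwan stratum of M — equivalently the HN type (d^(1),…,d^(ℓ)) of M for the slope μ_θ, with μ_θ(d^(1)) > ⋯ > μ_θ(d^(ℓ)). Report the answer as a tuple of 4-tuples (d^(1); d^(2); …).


Barcode: M ≅ I[1,1], I[1,2]^2, I[1,4], I[4,4]. HN layers by μ_θ (4 steps, strictly decreasing):
  μ^(1)=21; μ^(2)=6; μ^(3)=1; μ^(4)=-14

((0, 0, 0, 2); (0, 2, 0, 0); (0, 1, 1, 0); (4, 0, 0, 0))


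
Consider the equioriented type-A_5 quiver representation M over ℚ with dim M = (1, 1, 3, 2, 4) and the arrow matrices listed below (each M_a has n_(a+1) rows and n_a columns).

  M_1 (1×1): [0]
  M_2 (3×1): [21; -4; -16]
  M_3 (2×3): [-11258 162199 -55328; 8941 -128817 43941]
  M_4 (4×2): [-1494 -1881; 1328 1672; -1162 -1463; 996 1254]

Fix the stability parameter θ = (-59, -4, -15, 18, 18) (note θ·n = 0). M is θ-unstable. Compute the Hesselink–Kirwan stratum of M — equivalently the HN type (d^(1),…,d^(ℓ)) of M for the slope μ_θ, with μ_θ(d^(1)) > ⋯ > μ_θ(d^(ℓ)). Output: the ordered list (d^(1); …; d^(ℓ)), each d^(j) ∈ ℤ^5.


Interval decomposition of M: I[1,1], I[2,5], I[3,3], I[3,4], I[5,5]^3.
HN type (ℓ=4): μ^(1)=18; μ^(2)=-19/2; μ^(3)=-15; μ^(4)=-59

((0, 0, 0, 2, 4); (0, 1, 1, 0, 0); (0, 0, 2, 0, 0); (1, 0, 0, 0, 0))


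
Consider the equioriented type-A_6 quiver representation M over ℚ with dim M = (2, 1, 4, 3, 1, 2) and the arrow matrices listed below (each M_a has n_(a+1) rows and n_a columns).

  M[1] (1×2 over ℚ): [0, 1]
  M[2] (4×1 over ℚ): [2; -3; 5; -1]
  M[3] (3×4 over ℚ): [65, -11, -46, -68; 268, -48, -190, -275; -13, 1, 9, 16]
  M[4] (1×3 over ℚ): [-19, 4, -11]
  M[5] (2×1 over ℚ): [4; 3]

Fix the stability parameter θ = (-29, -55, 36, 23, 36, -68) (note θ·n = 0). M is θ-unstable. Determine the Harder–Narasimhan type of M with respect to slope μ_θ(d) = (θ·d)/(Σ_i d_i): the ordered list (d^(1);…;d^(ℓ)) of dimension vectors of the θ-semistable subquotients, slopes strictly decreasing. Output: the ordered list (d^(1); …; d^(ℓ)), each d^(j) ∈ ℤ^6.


Interval decomposition of M: I[1,1], I[1,6], I[3,3], I[3,4]^2, I[6,6].
HN type (ℓ=6): μ^(1)=36; μ^(2)=59/2; μ^(3)=27/4; μ^(4)=-29; μ^(5)=-42; μ^(6)=-68

((0, 0, 1, 0, 0, 0); (0, 0, 2, 2, 0, 0); (0, 0, 1, 1, 1, 1); (1, 0, 0, 0, 0, 0); (1, 1, 0, 0, 0, 0); (0, 0, 0, 0, 0, 1))


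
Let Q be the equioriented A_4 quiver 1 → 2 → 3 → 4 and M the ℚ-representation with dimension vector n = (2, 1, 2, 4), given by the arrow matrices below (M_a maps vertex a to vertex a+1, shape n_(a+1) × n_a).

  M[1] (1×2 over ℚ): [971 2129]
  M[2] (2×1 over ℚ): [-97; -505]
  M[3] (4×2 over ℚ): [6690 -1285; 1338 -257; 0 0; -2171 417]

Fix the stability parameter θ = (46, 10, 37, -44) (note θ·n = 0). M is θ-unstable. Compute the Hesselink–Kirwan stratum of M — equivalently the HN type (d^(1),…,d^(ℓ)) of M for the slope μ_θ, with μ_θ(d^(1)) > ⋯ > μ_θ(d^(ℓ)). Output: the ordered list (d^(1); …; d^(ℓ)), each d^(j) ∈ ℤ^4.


Via rank(M_{q-1}∘⋯∘M_p): M ≅ I[1,1], I[1,4], I[3,4], I[4,4]^2.
μ_θ-semistable layers: μ^(1)=46; μ^(2)=49/4; μ^(3)=-7/2; μ^(4)=-44

((1, 0, 0, 0); (1, 1, 1, 1); (0, 0, 1, 1); (0, 0, 0, 2))


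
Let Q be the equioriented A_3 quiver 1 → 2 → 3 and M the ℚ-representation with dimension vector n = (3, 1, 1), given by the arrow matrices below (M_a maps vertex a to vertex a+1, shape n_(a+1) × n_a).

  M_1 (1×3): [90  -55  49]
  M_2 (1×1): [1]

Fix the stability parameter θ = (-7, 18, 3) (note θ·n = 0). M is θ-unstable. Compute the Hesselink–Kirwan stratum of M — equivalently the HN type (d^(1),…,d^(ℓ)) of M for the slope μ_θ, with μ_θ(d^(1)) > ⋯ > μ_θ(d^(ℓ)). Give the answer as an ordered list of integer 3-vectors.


Barcode: M ≅ I[1,1]^2, I[1,3]. HN layers by μ_θ (2 steps, strictly decreasing):
  μ^(1)=21/2; μ^(2)=-7

((0, 1, 1); (3, 0, 0))


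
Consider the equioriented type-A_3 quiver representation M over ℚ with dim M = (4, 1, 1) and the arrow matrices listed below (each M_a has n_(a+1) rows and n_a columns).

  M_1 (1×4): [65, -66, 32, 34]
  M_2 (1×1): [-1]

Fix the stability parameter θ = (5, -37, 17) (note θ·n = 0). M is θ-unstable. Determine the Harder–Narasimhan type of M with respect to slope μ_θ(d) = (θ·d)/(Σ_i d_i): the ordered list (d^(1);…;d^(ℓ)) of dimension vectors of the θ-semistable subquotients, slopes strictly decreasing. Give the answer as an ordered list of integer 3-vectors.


Barcode: M ≅ I[1,1]^3, I[1,3]. HN layers by μ_θ (3 steps, strictly decreasing):
  μ^(1)=17; μ^(2)=5; μ^(3)=-16

((0, 0, 1); (3, 0, 0); (1, 1, 0))


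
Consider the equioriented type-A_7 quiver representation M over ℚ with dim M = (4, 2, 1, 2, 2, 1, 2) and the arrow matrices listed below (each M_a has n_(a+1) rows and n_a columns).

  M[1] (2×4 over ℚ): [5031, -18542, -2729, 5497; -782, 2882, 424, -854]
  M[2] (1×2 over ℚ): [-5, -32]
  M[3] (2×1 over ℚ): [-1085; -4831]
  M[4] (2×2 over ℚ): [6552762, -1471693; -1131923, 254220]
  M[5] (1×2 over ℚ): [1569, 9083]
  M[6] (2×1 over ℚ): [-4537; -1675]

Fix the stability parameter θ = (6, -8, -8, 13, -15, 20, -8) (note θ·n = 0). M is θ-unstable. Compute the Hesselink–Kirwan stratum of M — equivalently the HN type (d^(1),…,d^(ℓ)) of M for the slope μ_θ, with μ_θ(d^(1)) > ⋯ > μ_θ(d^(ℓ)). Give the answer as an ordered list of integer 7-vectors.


Barcode: M ≅ I[1,1]^2, I[1,2], I[1,7], I[4,5], I[7,7]. HN layers by μ_θ (4 steps, strictly decreasing):
  μ^(1)=6; μ^(2)=-1; μ^(3)=-10/3; μ^(4)=-8

((2, 0, 0, 0, 0, 1, 1); (1, 1, 0, 2, 2, 0, 0); (1, 1, 1, 0, 0, 0, 0); (0, 0, 0, 0, 0, 0, 1))


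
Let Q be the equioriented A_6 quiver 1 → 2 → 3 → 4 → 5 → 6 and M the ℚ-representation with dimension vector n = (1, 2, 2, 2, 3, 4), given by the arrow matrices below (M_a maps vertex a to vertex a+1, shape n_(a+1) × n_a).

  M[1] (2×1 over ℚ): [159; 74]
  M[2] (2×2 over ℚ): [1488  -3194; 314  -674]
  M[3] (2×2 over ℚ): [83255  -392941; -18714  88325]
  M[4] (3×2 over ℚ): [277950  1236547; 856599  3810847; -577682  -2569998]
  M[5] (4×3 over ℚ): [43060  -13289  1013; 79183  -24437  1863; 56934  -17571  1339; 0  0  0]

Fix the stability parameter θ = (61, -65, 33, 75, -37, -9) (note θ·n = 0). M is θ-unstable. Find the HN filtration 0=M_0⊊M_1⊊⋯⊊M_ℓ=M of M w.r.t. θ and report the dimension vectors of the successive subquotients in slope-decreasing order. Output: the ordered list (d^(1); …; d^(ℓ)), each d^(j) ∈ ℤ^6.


Via rank(M_{q-1}∘⋯∘M_p): M ≅ I[1,6], I[2,6], I[5,5], I[6,6]^2.
μ_θ-semistable layers: μ^(1)=31/2; μ^(2)=-2; μ^(3)=-9; μ^(4)=-37; μ^(5)=-65

((0, 0, 2, 2, 2, 2); (1, 1, 0, 0, 0, 0); (0, 0, 0, 0, 0, 2); (0, 0, 0, 0, 1, 0); (0, 1, 0, 0, 0, 0))


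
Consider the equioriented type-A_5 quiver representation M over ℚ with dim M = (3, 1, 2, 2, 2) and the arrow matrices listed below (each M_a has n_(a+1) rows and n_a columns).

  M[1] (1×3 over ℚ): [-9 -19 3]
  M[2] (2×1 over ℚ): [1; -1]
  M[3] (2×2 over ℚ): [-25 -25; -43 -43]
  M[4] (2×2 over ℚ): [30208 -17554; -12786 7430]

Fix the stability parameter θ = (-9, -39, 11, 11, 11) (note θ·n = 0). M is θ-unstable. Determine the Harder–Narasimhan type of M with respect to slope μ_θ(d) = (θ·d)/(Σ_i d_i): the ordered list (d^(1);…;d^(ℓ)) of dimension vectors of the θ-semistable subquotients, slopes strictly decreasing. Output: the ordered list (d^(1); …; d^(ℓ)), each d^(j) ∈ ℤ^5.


Interval decomposition of M: I[1,1]^2, I[1,3], I[3,5], I[4,5].
HN type (ℓ=3): μ^(1)=11; μ^(2)=-9; μ^(3)=-24

((0, 0, 2, 2, 2); (2, 0, 0, 0, 0); (1, 1, 0, 0, 0))


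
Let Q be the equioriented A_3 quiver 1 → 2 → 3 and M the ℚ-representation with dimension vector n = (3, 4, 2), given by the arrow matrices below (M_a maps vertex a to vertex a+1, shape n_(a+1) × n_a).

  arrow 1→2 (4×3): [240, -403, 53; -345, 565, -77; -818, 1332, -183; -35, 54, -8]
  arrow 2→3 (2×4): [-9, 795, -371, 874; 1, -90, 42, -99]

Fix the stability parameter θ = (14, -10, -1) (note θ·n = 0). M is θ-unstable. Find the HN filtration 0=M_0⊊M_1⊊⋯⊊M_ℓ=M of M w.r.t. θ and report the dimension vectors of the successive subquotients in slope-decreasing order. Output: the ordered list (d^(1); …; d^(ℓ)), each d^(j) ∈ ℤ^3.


Interval decomposition of M: I[1,2], I[1,3]^2, I[2,2].
HN type (ℓ=3): μ^(1)=2; μ^(2)=1; μ^(3)=-10

((1, 1, 0); (2, 2, 2); (0, 1, 0))


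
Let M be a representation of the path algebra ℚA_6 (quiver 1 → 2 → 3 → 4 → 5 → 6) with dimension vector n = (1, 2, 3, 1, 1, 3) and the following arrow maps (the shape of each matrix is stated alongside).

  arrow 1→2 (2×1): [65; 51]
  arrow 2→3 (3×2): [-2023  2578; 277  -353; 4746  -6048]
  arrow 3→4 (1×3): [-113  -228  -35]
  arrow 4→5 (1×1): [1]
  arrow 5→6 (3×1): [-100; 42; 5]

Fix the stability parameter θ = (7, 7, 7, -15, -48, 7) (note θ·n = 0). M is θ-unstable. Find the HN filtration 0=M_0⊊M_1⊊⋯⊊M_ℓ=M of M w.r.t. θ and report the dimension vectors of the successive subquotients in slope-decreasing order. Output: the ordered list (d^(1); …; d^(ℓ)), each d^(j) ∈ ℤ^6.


Interval decomposition of M: I[1,6], I[2,3], I[3,3], I[6,6]^2.
HN type (ℓ=2): μ^(1)=7; μ^(2)=-42/5

((0, 1, 2, 0, 0, 3); (1, 1, 1, 1, 1, 0))


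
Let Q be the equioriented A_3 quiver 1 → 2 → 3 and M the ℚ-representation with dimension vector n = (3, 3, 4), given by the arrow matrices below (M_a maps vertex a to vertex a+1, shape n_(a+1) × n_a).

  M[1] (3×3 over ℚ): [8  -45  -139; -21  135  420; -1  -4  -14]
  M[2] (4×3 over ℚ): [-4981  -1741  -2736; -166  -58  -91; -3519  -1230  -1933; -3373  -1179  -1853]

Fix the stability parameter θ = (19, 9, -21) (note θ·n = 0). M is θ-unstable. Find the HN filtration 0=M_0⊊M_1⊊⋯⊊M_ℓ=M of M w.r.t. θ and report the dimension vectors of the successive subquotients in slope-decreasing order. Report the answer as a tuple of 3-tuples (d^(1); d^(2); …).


Barcode: M ≅ I[1,3]^3, I[3,3]. HN layers by μ_θ (2 steps, strictly decreasing):
  μ^(1)=7/3; μ^(2)=-21

((3, 3, 3); (0, 0, 1))


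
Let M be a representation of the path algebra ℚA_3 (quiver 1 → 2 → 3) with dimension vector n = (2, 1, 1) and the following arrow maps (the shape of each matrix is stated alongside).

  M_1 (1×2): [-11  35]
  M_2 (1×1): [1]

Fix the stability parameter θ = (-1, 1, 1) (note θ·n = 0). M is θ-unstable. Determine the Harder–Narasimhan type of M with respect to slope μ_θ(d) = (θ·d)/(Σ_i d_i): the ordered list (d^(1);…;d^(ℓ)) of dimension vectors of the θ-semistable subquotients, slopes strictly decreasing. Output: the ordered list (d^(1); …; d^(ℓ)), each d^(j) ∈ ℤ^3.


Barcode: M ≅ I[1,1], I[1,3]. HN layers by μ_θ (2 steps, strictly decreasing):
  μ^(1)=1; μ^(2)=-1

((0, 1, 1); (2, 0, 0))


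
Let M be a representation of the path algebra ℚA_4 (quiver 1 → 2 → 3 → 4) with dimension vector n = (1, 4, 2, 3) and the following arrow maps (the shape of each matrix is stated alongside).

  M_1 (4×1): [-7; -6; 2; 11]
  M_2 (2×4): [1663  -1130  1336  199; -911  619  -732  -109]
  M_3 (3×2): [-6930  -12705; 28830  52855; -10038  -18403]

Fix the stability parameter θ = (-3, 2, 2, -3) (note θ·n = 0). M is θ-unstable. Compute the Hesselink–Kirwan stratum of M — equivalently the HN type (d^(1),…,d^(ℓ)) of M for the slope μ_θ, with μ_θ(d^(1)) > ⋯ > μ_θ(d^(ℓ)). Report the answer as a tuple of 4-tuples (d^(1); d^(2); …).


Barcode: M ≅ I[1,2], I[2,2], I[2,3], I[2,4], I[4,4]^2. HN layers by μ_θ (3 steps, strictly decreasing):
  μ^(1)=2; μ^(2)=1/3; μ^(3)=-3

((0, 3, 1, 0); (0, 1, 1, 1); (1, 0, 0, 2))


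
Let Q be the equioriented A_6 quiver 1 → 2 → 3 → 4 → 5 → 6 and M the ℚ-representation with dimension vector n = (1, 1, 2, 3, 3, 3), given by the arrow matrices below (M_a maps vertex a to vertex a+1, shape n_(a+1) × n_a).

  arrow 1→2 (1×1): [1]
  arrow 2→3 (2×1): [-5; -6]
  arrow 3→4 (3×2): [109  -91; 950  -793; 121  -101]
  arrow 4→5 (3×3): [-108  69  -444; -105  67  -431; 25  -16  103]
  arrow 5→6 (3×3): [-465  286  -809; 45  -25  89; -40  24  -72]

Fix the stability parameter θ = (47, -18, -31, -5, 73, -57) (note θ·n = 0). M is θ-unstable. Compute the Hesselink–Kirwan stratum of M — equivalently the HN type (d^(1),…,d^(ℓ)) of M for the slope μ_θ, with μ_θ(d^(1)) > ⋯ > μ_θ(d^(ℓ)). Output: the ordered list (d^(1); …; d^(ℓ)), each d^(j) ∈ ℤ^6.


Interval decomposition of M: I[1,4], I[3,6], I[4,5], I[5,6], I[6,6].
HN type (ℓ=6): μ^(1)=73; μ^(2)=8; μ^(3)=-7/4; μ^(4)=-5; μ^(5)=-31; μ^(6)=-57

((0, 0, 0, 0, 1, 0); (0, 0, 0, 0, 2, 2); (1, 1, 1, 1, 0, 0); (0, 0, 0, 2, 0, 0); (0, 0, 1, 0, 0, 0); (0, 0, 0, 0, 0, 1))


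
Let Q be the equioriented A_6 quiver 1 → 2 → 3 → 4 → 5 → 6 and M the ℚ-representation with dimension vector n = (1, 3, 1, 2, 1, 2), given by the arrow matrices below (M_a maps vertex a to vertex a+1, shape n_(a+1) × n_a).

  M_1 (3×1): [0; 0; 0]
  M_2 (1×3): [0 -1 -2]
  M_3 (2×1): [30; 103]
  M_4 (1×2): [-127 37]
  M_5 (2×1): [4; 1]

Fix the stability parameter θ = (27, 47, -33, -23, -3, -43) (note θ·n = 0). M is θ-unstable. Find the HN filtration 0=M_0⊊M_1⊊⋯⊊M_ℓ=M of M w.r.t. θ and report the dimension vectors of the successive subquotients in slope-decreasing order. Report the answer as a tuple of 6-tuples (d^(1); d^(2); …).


Interval decomposition of M: I[1,1], I[2,2]^2, I[2,6], I[4,4], I[6,6].
HN type (ℓ=5): μ^(1)=47; μ^(2)=27; μ^(3)=-11; μ^(4)=-23; μ^(5)=-43

((0, 2, 0, 0, 0, 0); (1, 0, 0, 0, 0, 0); (0, 1, 1, 1, 1, 1); (0, 0, 0, 1, 0, 0); (0, 0, 0, 0, 0, 1))


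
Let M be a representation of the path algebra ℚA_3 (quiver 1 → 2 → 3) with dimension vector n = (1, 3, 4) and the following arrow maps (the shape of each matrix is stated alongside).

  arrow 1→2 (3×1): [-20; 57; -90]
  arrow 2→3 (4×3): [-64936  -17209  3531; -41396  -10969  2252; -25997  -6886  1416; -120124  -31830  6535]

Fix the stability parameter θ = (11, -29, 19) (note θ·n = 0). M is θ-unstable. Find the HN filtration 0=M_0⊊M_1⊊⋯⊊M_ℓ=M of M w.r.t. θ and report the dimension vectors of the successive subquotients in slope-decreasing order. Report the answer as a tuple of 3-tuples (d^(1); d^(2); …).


Interval decomposition of M: I[1,3], I[2,3]^2, I[3,3].
HN type (ℓ=3): μ^(1)=19; μ^(2)=-9; μ^(3)=-29

((0, 0, 4); (1, 1, 0); (0, 2, 0))


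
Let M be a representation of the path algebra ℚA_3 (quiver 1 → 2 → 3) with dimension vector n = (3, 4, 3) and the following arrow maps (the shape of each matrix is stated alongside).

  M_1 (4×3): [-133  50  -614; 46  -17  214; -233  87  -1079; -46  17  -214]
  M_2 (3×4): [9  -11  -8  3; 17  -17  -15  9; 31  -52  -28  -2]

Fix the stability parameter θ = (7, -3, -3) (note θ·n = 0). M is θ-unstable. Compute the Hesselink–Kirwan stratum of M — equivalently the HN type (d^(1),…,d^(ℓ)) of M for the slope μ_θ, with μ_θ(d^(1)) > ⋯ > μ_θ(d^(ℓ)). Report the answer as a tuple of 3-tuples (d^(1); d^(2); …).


Barcode: M ≅ I[1,2], I[1,3]^2, I[2,3]. HN layers by μ_θ (3 steps, strictly decreasing):
  μ^(1)=2; μ^(2)=1/3; μ^(3)=-3

((1, 1, 0); (2, 2, 2); (0, 1, 1))


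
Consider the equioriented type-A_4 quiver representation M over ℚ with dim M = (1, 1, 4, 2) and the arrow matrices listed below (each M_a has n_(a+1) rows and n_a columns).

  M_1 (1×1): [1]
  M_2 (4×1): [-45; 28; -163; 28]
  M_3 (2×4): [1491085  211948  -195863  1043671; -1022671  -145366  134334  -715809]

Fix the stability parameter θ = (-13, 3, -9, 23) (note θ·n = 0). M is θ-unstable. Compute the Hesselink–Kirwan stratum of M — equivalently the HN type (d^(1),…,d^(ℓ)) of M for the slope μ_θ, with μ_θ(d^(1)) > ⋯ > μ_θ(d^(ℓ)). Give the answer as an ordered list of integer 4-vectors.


Interval decomposition of M: I[1,4], I[3,3]^2, I[3,4].
HN type (ℓ=4): μ^(1)=23; μ^(2)=-3; μ^(3)=-9; μ^(4)=-13

((0, 0, 0, 2); (0, 1, 1, 0); (0, 0, 3, 0); (1, 0, 0, 0))


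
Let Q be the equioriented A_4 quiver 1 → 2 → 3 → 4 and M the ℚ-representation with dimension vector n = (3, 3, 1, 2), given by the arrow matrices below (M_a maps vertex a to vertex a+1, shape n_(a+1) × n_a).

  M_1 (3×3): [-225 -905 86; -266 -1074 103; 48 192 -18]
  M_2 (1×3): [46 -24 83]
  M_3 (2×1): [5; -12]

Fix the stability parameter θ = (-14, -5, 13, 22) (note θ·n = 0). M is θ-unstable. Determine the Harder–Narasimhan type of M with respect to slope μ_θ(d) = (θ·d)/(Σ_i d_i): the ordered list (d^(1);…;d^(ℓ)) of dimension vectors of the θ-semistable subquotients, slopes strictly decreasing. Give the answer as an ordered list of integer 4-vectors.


Interval decomposition of M: I[1,1], I[1,2], I[1,4], I[2,2], I[4,4].
HN type (ℓ=4): μ^(1)=22; μ^(2)=13; μ^(3)=-5; μ^(4)=-14

((0, 0, 0, 2); (0, 0, 1, 0); (0, 3, 0, 0); (3, 0, 0, 0))


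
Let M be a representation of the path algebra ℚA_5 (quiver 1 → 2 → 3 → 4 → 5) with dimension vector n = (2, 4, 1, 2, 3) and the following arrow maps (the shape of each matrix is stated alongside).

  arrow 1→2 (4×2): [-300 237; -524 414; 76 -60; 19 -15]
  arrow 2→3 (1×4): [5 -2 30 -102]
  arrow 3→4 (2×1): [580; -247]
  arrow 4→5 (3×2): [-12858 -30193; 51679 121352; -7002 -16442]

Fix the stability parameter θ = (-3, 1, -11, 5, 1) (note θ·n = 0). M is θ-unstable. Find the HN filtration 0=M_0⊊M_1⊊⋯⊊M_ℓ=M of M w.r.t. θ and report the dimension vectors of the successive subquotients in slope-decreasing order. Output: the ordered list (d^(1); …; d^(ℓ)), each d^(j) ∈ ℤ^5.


Barcode: M ≅ I[1,2], I[1,5], I[2,2]^2, I[4,5], I[5,5]. HN layers by μ_θ (4 steps, strictly decreasing):
  μ^(1)=3; μ^(2)=1; μ^(3)=-3; μ^(4)=-13/3

((0, 0, 0, 2, 2); (0, 3, 0, 0, 1); (1, 0, 0, 0, 0); (1, 1, 1, 0, 0))


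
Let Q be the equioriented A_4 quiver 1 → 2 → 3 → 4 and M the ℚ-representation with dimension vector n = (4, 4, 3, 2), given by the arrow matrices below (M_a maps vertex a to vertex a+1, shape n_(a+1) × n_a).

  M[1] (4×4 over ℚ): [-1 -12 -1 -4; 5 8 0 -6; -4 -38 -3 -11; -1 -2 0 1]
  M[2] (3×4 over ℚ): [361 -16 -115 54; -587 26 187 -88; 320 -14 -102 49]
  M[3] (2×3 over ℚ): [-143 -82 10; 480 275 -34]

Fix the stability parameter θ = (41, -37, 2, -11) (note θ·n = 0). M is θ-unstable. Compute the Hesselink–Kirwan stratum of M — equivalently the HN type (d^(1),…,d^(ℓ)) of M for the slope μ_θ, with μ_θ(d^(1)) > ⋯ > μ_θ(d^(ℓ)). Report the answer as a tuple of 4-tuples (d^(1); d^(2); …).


Barcode: M ≅ I[1,1], I[1,2], I[1,4]^2, I[2,3]. HN layers by μ_θ (4 steps, strictly decreasing):
  μ^(1)=41; μ^(2)=2; μ^(3)=-5/4; μ^(4)=-37

((1, 0, 0, 0); (1, 1, 1, 0); (2, 2, 2, 2); (0, 1, 0, 0))


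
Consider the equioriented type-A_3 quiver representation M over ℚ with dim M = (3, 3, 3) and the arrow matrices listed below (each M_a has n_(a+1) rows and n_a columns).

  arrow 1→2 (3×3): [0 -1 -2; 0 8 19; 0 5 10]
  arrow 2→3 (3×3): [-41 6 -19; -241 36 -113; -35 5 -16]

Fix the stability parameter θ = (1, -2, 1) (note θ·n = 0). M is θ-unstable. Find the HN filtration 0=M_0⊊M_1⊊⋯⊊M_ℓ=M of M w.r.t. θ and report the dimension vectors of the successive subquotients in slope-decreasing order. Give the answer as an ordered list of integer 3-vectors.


Via rank(M_{q-1}∘⋯∘M_p): M ≅ I[1,1], I[1,2], I[1,3], I[2,3], I[3,3].
μ_θ-semistable layers: μ^(1)=1; μ^(2)=-1/2; μ^(3)=-2

((1, 0, 3); (2, 2, 0); (0, 1, 0))


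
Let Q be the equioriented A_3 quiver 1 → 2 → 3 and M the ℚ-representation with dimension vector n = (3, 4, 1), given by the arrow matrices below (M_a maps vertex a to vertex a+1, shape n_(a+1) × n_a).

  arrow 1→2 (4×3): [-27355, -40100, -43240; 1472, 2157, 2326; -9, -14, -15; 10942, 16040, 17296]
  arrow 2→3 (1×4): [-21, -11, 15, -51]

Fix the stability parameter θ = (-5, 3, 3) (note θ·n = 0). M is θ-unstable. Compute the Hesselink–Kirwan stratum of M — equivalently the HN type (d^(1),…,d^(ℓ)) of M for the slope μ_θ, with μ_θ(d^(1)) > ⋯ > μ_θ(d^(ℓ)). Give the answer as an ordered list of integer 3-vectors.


Via rank(M_{q-1}∘⋯∘M_p): M ≅ I[1,2]^2, I[1,3], I[2,2].
μ_θ-semistable layers: μ^(1)=3; μ^(2)=-5

((0, 4, 1); (3, 0, 0))


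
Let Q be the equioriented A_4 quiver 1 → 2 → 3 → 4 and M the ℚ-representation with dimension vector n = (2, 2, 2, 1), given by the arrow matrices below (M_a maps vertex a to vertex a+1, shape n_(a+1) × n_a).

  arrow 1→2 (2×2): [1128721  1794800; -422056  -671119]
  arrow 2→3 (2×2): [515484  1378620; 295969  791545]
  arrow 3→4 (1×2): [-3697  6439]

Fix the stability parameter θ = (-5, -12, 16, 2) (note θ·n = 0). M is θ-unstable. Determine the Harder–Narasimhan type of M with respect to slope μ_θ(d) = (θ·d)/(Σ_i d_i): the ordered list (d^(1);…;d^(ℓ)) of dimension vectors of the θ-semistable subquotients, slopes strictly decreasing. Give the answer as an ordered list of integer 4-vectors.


Barcode: M ≅ I[1,2], I[1,4], I[3,3]. HN layers by μ_θ (3 steps, strictly decreasing):
  μ^(1)=16; μ^(2)=9; μ^(3)=-17/2

((0, 0, 1, 0); (0, 0, 1, 1); (2, 2, 0, 0))


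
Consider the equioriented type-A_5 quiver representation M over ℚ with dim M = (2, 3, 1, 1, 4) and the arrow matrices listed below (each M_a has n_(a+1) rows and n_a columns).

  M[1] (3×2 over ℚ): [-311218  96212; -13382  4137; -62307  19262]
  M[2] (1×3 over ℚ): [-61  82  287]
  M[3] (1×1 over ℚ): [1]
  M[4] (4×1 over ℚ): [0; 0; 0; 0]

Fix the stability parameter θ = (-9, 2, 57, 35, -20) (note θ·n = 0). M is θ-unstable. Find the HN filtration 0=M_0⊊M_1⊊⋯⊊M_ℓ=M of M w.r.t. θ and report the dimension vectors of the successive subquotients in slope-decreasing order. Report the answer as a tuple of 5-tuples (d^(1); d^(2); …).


Barcode: M ≅ I[1,2], I[1,4], I[2,2], I[5,5]^4. HN layers by μ_θ (4 steps, strictly decreasing):
  μ^(1)=46; μ^(2)=2; μ^(3)=-9; μ^(4)=-20

((0, 0, 1, 1, 0); (0, 3, 0, 0, 0); (2, 0, 0, 0, 0); (0, 0, 0, 0, 4))


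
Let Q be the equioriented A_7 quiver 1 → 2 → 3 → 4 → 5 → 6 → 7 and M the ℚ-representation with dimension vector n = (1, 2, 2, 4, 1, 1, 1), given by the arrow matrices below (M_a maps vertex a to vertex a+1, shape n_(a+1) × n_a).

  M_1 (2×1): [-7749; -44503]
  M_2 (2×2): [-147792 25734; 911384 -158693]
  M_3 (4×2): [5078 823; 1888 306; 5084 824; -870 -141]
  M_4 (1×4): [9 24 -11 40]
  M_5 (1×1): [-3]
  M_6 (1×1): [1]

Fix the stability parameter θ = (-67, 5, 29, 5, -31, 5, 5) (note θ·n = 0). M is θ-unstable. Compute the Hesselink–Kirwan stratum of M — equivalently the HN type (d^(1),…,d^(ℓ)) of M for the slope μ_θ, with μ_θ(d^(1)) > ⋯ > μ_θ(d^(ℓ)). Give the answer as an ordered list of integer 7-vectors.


Interval decomposition of M: I[1,7], I[2,2], I[3,4], I[4,4]^2.
HN type (ℓ=4): μ^(1)=17; μ^(2)=5; μ^(3)=2; μ^(4)=-67

((0, 0, 1, 1, 0, 0, 0); (0, 1, 0, 2, 0, 1, 1); (0, 1, 1, 1, 1, 0, 0); (1, 0, 0, 0, 0, 0, 0))


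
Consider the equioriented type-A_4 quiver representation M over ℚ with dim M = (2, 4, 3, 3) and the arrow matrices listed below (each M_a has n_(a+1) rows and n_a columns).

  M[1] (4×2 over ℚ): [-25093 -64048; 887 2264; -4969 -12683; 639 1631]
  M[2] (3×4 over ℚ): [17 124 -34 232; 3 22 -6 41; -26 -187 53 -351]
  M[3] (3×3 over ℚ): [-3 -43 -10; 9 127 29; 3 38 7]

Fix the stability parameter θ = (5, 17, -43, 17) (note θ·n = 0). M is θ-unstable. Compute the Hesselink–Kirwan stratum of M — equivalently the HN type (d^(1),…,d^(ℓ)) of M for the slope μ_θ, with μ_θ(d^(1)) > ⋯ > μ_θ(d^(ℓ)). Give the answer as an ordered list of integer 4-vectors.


Interval decomposition of M: I[1,4]^2, I[2,2], I[2,4].
HN type (ℓ=3): μ^(1)=17; μ^(2)=-7; μ^(3)=-13

((0, 1, 0, 3); (2, 2, 2, 0); (0, 1, 1, 0))


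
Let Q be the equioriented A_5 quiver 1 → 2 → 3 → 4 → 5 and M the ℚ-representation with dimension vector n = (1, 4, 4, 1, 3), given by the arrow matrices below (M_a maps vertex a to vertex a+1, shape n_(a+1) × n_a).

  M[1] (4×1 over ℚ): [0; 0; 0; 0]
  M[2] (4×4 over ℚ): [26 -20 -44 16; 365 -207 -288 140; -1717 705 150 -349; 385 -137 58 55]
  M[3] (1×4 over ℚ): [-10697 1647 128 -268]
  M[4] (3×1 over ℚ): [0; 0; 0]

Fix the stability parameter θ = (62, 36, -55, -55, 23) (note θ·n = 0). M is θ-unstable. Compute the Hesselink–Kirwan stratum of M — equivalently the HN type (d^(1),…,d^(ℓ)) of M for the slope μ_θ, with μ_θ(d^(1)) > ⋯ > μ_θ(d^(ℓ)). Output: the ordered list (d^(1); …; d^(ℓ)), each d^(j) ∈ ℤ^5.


Via rank(M_{q-1}∘⋯∘M_p): M ≅ I[1,1], I[2,3]^3, I[2,4], I[5,5]^3.
μ_θ-semistable layers: μ^(1)=62; μ^(2)=23; μ^(3)=-19/2; μ^(4)=-74/3

((1, 0, 0, 0, 0); (0, 0, 0, 0, 3); (0, 3, 3, 0, 0); (0, 1, 1, 1, 0))


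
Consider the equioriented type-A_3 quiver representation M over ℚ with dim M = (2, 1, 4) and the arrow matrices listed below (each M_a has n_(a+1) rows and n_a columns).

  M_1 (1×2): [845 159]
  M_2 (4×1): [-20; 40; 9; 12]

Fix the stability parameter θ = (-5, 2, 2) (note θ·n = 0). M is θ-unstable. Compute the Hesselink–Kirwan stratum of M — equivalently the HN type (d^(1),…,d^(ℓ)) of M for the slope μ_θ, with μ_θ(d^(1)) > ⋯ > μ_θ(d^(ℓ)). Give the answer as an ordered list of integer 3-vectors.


Via rank(M_{q-1}∘⋯∘M_p): M ≅ I[1,1], I[1,3], I[3,3]^3.
μ_θ-semistable layers: μ^(1)=2; μ^(2)=-5

((0, 1, 4); (2, 0, 0))


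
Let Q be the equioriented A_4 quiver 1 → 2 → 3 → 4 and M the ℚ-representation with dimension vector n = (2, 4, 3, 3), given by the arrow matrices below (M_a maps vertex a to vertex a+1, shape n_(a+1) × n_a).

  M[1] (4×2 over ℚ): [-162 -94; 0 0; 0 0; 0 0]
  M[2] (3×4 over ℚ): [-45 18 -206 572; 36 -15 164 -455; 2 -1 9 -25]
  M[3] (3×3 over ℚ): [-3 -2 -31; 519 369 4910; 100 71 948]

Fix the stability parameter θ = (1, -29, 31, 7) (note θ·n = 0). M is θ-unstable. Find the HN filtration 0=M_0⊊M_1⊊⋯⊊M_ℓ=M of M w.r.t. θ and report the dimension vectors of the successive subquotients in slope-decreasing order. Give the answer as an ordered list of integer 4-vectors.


Interval decomposition of M: I[1,1], I[1,4], I[2,2], I[2,4]^2.
HN type (ℓ=4): μ^(1)=19; μ^(2)=1; μ^(3)=-14; μ^(4)=-29

((0, 0, 3, 3); (1, 0, 0, 0); (1, 1, 0, 0); (0, 3, 0, 0))


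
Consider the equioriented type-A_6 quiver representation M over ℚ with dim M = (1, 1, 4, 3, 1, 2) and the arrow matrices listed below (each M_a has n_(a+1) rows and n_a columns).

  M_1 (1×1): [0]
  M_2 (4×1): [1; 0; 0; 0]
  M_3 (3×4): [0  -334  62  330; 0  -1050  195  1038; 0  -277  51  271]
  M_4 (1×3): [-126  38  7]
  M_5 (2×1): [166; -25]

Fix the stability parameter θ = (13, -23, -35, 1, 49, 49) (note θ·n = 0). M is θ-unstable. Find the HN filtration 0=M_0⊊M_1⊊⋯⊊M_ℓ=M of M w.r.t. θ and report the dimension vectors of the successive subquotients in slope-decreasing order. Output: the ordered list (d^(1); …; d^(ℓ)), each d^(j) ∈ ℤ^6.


Barcode: M ≅ I[1,1], I[2,3], I[3,3], I[3,4], I[3,6], I[4,4], I[6,6]. HN layers by μ_θ (5 steps, strictly decreasing):
  μ^(1)=49; μ^(2)=13; μ^(3)=1; μ^(4)=-29; μ^(5)=-35

((0, 0, 0, 0, 1, 2); (1, 0, 0, 0, 0, 0); (0, 0, 0, 3, 0, 0); (0, 1, 1, 0, 0, 0); (0, 0, 3, 0, 0, 0))


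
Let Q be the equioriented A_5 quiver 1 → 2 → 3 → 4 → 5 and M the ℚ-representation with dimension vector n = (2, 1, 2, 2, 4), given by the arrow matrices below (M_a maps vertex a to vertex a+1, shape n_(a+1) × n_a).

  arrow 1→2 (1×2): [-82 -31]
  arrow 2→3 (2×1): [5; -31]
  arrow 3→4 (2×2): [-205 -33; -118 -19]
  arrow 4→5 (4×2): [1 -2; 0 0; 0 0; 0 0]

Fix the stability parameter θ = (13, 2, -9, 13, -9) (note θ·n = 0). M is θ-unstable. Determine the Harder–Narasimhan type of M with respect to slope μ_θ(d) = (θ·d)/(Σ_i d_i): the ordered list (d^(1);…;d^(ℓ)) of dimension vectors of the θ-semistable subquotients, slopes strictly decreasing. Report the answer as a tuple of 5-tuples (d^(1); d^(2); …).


Via rank(M_{q-1}∘⋯∘M_p): M ≅ I[1,1], I[1,4], I[3,5], I[5,5]^3.
μ_θ-semistable layers: μ^(1)=13; μ^(2)=2; μ^(3)=-9

((1, 0, 0, 1, 0); (1, 1, 1, 1, 1); (0, 0, 1, 0, 3))


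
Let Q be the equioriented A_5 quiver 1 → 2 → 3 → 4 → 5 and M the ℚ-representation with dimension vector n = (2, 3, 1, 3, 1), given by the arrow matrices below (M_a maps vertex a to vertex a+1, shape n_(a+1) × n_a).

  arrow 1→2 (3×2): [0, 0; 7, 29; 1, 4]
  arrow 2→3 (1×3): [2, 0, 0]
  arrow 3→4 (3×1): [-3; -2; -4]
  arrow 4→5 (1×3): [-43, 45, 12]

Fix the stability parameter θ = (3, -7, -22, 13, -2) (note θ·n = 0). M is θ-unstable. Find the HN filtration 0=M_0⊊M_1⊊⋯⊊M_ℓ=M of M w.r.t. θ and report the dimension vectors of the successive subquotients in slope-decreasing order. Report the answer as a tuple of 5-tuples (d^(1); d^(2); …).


Barcode: M ≅ I[1,2]^2, I[2,5], I[4,4]^2. HN layers by μ_θ (4 steps, strictly decreasing):
  μ^(1)=13; μ^(2)=11/2; μ^(3)=-2; μ^(4)=-29/2

((0, 0, 0, 2, 0); (0, 0, 0, 1, 1); (2, 2, 0, 0, 0); (0, 1, 1, 0, 0))


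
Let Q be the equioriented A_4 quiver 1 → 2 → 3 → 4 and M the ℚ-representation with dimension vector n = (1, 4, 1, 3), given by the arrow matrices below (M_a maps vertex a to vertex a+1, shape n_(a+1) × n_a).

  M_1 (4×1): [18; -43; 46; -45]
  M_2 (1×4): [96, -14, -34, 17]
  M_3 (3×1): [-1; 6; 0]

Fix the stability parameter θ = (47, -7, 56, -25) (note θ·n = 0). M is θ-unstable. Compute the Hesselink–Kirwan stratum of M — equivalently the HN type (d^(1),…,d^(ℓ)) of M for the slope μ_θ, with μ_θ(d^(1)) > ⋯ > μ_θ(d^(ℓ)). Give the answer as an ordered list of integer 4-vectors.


Interval decomposition of M: I[1,4], I[2,2]^3, I[4,4]^2.
HN type (ℓ=3): μ^(1)=71/4; μ^(2)=-7; μ^(3)=-25

((1, 1, 1, 1); (0, 3, 0, 0); (0, 0, 0, 2))


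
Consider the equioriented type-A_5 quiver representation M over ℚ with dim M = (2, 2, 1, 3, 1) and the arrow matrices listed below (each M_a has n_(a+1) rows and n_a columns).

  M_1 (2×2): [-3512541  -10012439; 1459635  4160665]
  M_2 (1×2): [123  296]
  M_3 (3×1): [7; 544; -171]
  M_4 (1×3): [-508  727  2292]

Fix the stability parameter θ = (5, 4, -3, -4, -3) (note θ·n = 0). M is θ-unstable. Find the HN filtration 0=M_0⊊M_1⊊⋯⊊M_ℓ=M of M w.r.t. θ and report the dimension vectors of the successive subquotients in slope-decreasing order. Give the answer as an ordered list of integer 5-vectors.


Barcode: M ≅ I[1,1], I[1,4], I[2,2], I[4,4], I[4,5]. HN layers by μ_θ (5 steps, strictly decreasing):
  μ^(1)=5; μ^(2)=4; μ^(3)=1/2; μ^(4)=-3; μ^(5)=-4

((1, 0, 0, 0, 0); (0, 1, 0, 0, 0); (1, 1, 1, 1, 0); (0, 0, 0, 0, 1); (0, 0, 0, 2, 0))
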